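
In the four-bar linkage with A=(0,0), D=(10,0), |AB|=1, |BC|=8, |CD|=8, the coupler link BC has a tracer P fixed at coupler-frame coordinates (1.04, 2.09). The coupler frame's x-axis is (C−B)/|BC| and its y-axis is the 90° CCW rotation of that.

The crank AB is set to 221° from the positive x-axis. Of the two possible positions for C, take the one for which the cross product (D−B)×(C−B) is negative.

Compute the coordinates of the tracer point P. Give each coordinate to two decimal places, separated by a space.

1.45 0.12

A=(0,0), D=(10.00,0)
B = A + 1.00·(cos221°, sin221°) = (-0.7547, -0.6561)
|BD| = 10.7747
circle(B,8.00) ∩ circle(D,8.00): a=5.3874, h=5.9141
  candidates: C₊=(4.2625,5.5751) cross=63.723; C₋=(4.9827,-6.2311) cross=-63.723
  mode - wants cross < 0 → take C=(4.9827,-6.2311) (cross=-63.723)
ex = (C−B)/|BC| = (0.7172,-0.6969); ey = (0.6969,0.7172)
P = B + 1.04·ex + 2.09·ey = (1.4477,0.1181)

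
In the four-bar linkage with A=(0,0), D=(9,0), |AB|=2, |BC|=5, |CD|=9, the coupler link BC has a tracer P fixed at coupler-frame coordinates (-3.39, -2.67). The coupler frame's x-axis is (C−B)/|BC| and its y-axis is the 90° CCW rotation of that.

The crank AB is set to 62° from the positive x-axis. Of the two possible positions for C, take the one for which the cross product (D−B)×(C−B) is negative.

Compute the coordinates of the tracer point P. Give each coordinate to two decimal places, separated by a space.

-1.49 5.33

A=(0,0), D=(9.00,0)
B = A + 2.00·(cos62°, sin62°) = (0.9389, 1.7659)
|BD| = 8.2522
circle(B,5.00) ∩ circle(D,9.00): a=0.7331, h=4.9460
  candidates: C₊=(2.7134,6.4404) cross=40.815; C₋=(0.5966,-3.2224) cross=-40.815
  mode - wants cross < 0 → take C=(0.5966,-3.2224) (cross=-40.815)
ex = (C−B)/|BC| = (-0.0685,-0.9977); ey = (0.9977,-0.0685)
P = B + -3.39·ex + -2.67·ey = (-1.4927,5.3307)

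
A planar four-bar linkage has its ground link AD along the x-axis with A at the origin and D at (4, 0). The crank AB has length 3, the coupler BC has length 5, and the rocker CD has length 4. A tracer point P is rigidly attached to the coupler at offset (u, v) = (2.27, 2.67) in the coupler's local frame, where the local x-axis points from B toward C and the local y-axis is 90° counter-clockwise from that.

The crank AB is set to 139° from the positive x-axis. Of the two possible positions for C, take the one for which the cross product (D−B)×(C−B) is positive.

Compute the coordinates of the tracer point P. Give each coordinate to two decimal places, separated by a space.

-1.05 5.25

A=(0,0), D=(4.00,0)
B = A + 3.00·(cos139°, sin139°) = (-2.2641, 1.9682)
|BD| = 6.5661
circle(B,5.00) ∩ circle(D,4.00): a=3.9684, h=3.0417
  candidates: C₊=(2.4335,3.6805) cross=19.972; C₋=(0.6100,-2.1232) cross=-19.972
  mode + wants cross > 0 → take C=(2.4335,3.6805) (cross=19.972)
ex = (C−B)/|BC| = (0.9395,0.3425); ey = (-0.3425,0.9395)
P = B + 2.27·ex + 2.67·ey = (-1.0458,5.2541)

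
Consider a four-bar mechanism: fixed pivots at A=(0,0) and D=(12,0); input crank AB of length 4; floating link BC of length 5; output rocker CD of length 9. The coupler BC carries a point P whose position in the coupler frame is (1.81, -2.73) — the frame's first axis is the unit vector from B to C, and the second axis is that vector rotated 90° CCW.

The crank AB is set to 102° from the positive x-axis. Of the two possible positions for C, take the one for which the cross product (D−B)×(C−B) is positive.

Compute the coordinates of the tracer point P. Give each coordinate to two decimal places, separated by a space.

1.23 1.37

A=(0,0), D=(12.00,0)
B = A + 4.00·(cos102°, sin102°) = (-0.8316, 3.9126)
|BD| = 13.4149
circle(B,5.00) ∩ circle(D,9.00): a=4.6202, h=1.9114
  candidates: C₊=(4.1452,4.3934) cross=25.642; C₋=(3.0302,0.7367) cross=-25.642
  mode + wants cross > 0 → take C=(4.1452,4.3934) (cross=25.642)
ex = (C−B)/|BC| = (0.9954,0.0962); ey = (-0.0962,0.9954)
P = B + 1.81·ex + -2.73·ey = (1.2325,1.3693)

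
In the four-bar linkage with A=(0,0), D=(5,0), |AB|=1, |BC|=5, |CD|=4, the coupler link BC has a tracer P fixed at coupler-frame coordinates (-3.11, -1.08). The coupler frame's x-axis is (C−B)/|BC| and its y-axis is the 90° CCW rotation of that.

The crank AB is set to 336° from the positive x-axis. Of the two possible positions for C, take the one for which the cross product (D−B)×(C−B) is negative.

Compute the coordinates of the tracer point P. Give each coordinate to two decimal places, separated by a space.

A=(0,0), D=(5.00,0)
B = A + 1.00·(cos336°, sin336°) = (0.9135, -0.4067)
|BD| = 4.1066
circle(B,5.00) ∩ circle(D,4.00): a=3.1491, h=3.8837
  candidates: C₊=(3.6625,3.7698) cross=15.949; C₋=(4.4318,-3.9594) cross=-15.949
  mode - wants cross < 0 → take C=(4.4318,-3.9594) (cross=-15.949)
ex = (C−B)/|BC| = (0.7037,-0.7105); ey = (0.7105,0.7037)
P = B + -3.11·ex + -1.08·ey = (-2.0422,1.0431)

-2.04 1.04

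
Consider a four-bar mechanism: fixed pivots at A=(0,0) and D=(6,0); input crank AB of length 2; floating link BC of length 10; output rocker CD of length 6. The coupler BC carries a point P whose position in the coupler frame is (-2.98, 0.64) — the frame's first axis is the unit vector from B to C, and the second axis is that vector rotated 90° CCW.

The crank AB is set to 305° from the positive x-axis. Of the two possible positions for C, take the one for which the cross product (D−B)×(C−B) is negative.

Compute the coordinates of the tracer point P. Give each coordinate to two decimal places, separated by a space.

-1.68 -0.51

A=(0,0), D=(6.00,0)
B = A + 2.00·(cos305°, sin305°) = (1.1472, -1.6383)
|BD| = 5.1219
circle(B,10.00) ∩ circle(D,6.00): a=8.8086, h=4.7338
  candidates: C₊=(7.9789,5.6643) cross=24.246; C₋=(11.0071,-3.3058) cross=-24.246
  mode - wants cross < 0 → take C=(11.0071,-3.3058) (cross=-24.246)
ex = (C−B)/|BC| = (0.9860,-0.1668); ey = (0.1668,0.9860)
P = B + -2.98·ex + 0.64·ey = (-1.6844,-0.5103)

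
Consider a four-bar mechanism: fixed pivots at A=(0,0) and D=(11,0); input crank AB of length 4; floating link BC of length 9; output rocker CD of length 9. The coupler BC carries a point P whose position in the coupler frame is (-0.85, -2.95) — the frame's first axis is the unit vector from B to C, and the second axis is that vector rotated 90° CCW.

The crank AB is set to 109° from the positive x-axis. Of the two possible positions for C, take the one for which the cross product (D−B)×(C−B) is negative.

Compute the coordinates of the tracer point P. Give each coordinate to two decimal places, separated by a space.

-4.30 3.12

A=(0,0), D=(11.00,0)
B = A + 4.00·(cos109°, sin109°) = (-1.3023, 3.7821)
|BD| = 12.8705
circle(B,9.00) ∩ circle(D,9.00): a=6.4353, h=6.2919
  candidates: C₊=(6.6978,7.9051) cross=80.979; C₋=(3.0000,-4.1230) cross=-80.979
  mode - wants cross < 0 → take C=(3.0000,-4.1230) (cross=-80.979)
ex = (C−B)/|BC| = (0.4780,-0.8783); ey = (0.8783,0.4780)
P = B + -0.85·ex + -2.95·ey = (-4.2997,3.1185)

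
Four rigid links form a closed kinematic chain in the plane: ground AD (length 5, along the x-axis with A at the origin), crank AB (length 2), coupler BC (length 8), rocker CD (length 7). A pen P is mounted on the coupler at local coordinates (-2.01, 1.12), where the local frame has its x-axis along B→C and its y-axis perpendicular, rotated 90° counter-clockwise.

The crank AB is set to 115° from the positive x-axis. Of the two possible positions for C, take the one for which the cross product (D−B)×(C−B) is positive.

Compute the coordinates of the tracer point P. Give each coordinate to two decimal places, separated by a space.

-3.10 1.36

A=(0,0), D=(5.00,0)
B = A + 2.00·(cos115°, sin115°) = (-0.8452, 1.8126)
|BD| = 6.1198
circle(B,8.00) ∩ circle(D,7.00): a=4.2854, h=6.7554
  candidates: C₊=(5.2488,6.9956) cross=41.342; C₋=(1.2471,-5.9089) cross=-41.342
  mode + wants cross > 0 → take C=(5.2488,6.9956) (cross=41.342)
ex = (C−B)/|BC| = (0.7618,0.6479); ey = (-0.6479,0.7618)
P = B + -2.01·ex + 1.12·ey = (-3.1020,1.3636)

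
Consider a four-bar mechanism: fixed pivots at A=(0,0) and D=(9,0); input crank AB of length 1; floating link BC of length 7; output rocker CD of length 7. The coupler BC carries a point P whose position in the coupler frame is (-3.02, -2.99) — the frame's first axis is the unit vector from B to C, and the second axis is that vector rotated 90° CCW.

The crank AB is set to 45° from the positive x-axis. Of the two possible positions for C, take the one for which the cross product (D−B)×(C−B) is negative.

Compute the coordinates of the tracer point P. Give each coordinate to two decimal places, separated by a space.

-3.42 1.71

A=(0,0), D=(9.00,0)
B = A + 1.00·(cos45°, sin45°) = (0.7071, 0.7071)
|BD| = 8.3230
circle(B,7.00) ∩ circle(D,7.00): a=4.1615, h=5.6287
  candidates: C₊=(5.3318,5.9619) cross=46.847; C₋=(4.3754,-5.2548) cross=-46.847
  mode - wants cross < 0 → take C=(4.3754,-5.2548) (cross=-46.847)
ex = (C−B)/|BC| = (0.5240,-0.8517); ey = (0.8517,0.5240)
P = B + -3.02·ex + -2.99·ey = (-3.4221,1.7124)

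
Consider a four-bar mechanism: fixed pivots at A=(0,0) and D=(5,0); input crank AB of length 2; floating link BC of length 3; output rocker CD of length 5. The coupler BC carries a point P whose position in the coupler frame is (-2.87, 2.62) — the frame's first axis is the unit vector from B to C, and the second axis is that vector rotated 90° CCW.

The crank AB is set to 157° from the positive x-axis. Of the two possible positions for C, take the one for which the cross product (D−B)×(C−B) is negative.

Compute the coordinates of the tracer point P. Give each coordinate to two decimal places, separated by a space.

-1.88 4.67

A=(0,0), D=(5.00,0)
B = A + 2.00·(cos157°, sin157°) = (-1.8410, 0.7815)
|BD| = 6.8855
circle(B,3.00) ∩ circle(D,5.00): a=2.2809, h=1.9487
  candidates: C₊=(0.6463,2.4587) cross=13.418; C₋=(0.2040,-1.4135) cross=-13.418
  mode - wants cross < 0 → take C=(0.2040,-1.4135) (cross=-13.418)
ex = (C−B)/|BC| = (0.6817,-0.7317); ey = (0.7317,0.6817)
P = B + -2.87·ex + 2.62·ey = (-1.8804,4.6673)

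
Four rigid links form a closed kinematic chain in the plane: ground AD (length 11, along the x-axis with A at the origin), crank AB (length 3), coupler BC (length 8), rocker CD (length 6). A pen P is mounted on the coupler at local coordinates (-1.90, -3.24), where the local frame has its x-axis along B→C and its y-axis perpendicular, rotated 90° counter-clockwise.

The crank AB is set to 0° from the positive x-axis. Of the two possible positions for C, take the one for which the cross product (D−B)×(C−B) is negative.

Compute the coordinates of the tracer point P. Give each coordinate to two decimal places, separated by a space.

A=(0,0), D=(11.00,0)
B = A + 3.00·(cos0°, sin0°) = (3.0000, 0.0000)
|BD| = 8.0000
circle(B,8.00) ∩ circle(D,6.00): a=5.7500, h=5.5621
  candidates: C₊=(8.7500,5.5621) cross=44.497; C₋=(8.7500,-5.5621) cross=-44.497
  mode - wants cross < 0 → take C=(8.7500,-5.5621) (cross=-44.497)
ex = (C−B)/|BC| = (0.7188,-0.6953); ey = (0.6953,0.7188)
P = B + -1.90·ex + -3.24·ey = (-0.6183,-1.0077)

-0.62 -1.01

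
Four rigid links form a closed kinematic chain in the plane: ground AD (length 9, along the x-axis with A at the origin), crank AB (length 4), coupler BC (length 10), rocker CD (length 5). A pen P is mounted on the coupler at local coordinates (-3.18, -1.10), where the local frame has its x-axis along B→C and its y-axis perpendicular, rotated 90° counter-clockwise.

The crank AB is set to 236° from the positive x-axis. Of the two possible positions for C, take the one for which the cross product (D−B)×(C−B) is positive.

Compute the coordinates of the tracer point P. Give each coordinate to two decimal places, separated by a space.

A=(0,0), D=(9.00,0)
B = A + 4.00·(cos236°, sin236°) = (-2.2368, -3.3162)
|BD| = 11.7159
circle(B,10.00) ∩ circle(D,5.00): a=9.0587, h=4.2355
  candidates: C₊=(5.2527,3.3102) cross=49.623; C₋=(7.6504,-4.8144) cross=-49.623
  mode + wants cross > 0 → take C=(5.2527,3.3102) (cross=49.623)
ex = (C−B)/|BC| = (0.7489,0.6626); ey = (-0.6626,0.7489)
P = B + -3.18·ex + -1.10·ey = (-3.8895,-6.2472)

-3.89 -6.25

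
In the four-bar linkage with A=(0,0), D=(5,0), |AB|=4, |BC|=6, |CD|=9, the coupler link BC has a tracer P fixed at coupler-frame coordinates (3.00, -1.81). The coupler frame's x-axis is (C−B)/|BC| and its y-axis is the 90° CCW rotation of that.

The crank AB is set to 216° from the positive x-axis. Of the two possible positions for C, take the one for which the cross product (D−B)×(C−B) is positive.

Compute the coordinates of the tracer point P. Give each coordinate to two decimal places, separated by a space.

A=(0,0), D=(5.00,0)
B = A + 4.00·(cos216°, sin216°) = (-3.2361, -2.3511)
|BD| = 8.5651
circle(B,6.00) ∩ circle(D,9.00): a=1.6556, h=5.7671
  candidates: C₊=(-3.2271,3.6489) cross=49.395; C₋=(-0.0610,-7.4422) cross=-49.395
  mode + wants cross > 0 → take C=(-3.2271,3.6489) (cross=49.395)
ex = (C−B)/|BC| = (0.0015,1.0000); ey = (-1.0000,0.0015)
P = B + 3.00·ex + -1.81·ey = (-1.4216,0.6462)

-1.42 0.65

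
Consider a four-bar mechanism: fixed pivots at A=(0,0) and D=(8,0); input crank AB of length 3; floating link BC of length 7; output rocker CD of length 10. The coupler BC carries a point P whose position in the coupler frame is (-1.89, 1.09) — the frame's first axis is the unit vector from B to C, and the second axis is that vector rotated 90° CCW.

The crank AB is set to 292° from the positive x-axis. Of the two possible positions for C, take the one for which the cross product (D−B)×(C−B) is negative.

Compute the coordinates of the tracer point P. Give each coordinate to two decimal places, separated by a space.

1.34 -0.61

A=(0,0), D=(8.00,0)
B = A + 3.00·(cos292°, sin292°) = (1.1238, -2.7816)
|BD| = 7.4175
circle(B,7.00) ∩ circle(D,10.00): a=0.2709, h=6.9948
  candidates: C₊=(-1.2481,3.8044) cross=51.883; C₋=(3.9980,-9.1643) cross=-51.883
  mode - wants cross < 0 → take C=(3.9980,-9.1643) (cross=-51.883)
ex = (C−B)/|BC| = (0.4106,-0.9118); ey = (0.9118,0.4106)
P = B + -1.89·ex + 1.09·ey = (1.3417,-0.6107)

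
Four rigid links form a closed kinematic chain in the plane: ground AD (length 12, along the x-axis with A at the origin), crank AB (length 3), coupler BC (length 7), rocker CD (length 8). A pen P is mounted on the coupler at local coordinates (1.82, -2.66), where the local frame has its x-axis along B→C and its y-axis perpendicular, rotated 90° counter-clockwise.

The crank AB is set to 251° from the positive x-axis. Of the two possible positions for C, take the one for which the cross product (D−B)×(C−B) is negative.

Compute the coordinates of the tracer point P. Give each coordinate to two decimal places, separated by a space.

A=(0,0), D=(12.00,0)
B = A + 3.00·(cos251°, sin251°) = (-0.9767, -2.8366)
|BD| = 13.2831
circle(B,7.00) ∩ circle(D,8.00): a=6.0769, h=3.4743
  candidates: C₊=(4.2181,1.8553) cross=46.150; C₋=(5.7020,-4.9330) cross=-46.150
  mode - wants cross < 0 → take C=(5.7020,-4.9330) (cross=-46.150)
ex = (C−B)/|BC| = (0.9541,-0.2995); ey = (0.2995,0.9541)
P = B + 1.82·ex + -2.66·ey = (-0.0369,-5.9195)

-0.04 -5.92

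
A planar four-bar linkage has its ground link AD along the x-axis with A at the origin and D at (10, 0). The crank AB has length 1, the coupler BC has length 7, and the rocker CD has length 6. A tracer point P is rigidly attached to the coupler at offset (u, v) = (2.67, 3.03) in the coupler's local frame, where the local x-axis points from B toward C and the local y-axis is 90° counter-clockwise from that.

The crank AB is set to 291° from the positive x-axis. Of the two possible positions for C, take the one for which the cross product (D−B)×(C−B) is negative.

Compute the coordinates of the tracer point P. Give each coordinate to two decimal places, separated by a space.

4.24 0.19

A=(0,0), D=(10.00,0)
B = A + 1.00·(cos291°, sin291°) = (0.3584, -0.9336)
|BD| = 9.6867
circle(B,7.00) ∩ circle(D,6.00): a=5.5144, h=4.3118
  candidates: C₊=(5.4315,3.8896) cross=41.767; C₋=(6.2626,-4.6938) cross=-41.767
  mode - wants cross < 0 → take C=(6.2626,-4.6938) (cross=-41.767)
ex = (C−B)/|BC| = (0.8435,-0.5372); ey = (0.5372,0.8435)
P = B + 2.67·ex + 3.03·ey = (4.2381,0.1879)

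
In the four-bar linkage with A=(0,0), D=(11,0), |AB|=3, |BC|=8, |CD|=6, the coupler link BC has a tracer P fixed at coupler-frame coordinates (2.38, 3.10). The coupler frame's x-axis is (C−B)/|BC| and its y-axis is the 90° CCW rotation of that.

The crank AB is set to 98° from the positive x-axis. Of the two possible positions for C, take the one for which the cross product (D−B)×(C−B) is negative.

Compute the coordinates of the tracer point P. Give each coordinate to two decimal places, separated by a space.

3.43 3.67

A=(0,0), D=(11.00,0)
B = A + 3.00·(cos98°, sin98°) = (-0.4175, 2.9708)
|BD| = 11.7977
circle(B,8.00) ∩ circle(D,6.00): a=7.0855, h=3.7142
  candidates: C₊=(7.3750,4.7811) cross=43.819; C₋=(5.5044,-2.4080) cross=-43.819
  mode - wants cross < 0 → take C=(5.5044,-2.4080) (cross=-43.819)
ex = (C−B)/|BC| = (0.7402,-0.6723); ey = (0.6723,0.7402)
P = B + 2.38·ex + 3.10·ey = (3.4285,3.6654)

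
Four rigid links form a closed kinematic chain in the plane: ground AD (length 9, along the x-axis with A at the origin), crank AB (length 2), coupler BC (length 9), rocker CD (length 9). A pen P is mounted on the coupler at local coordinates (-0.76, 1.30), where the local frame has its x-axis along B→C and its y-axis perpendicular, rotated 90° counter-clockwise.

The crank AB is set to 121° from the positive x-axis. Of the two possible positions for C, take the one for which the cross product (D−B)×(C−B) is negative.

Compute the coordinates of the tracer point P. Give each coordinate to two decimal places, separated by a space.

A=(0,0), D=(9.00,0)
B = A + 2.00·(cos121°, sin121°) = (-1.0301, 1.7143)
|BD| = 10.1755
circle(B,9.00) ∩ circle(D,9.00): a=5.0878, h=7.4239
  candidates: C₊=(5.2357,8.1750) cross=75.542; C₋=(2.7342,-6.4606) cross=-75.542
  mode - wants cross < 0 → take C=(2.7342,-6.4606) (cross=-75.542)
ex = (C−B)/|BC| = (0.4183,-0.9083); ey = (0.9083,0.4183)
P = B + -0.76·ex + 1.30·ey = (-0.1671,2.9484)

-0.17 2.95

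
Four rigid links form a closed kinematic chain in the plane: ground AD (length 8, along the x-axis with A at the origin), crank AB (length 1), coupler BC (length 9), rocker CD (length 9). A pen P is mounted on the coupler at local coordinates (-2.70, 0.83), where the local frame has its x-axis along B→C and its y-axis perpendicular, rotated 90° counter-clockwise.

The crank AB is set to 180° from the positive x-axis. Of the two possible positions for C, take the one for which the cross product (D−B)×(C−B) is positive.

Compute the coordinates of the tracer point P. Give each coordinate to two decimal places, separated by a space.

A=(0,0), D=(8.00,0)
B = A + 1.00·(cos180°, sin180°) = (-1.0000, 0.0000)
|BD| = 9.0000
circle(B,9.00) ∩ circle(D,9.00): a=4.5000, h=7.7942
  candidates: C₊=(3.5000,7.7942) cross=70.148; C₋=(3.5000,-7.7942) cross=-70.148
  mode + wants cross > 0 → take C=(3.5000,7.7942) (cross=70.148)
ex = (C−B)/|BC| = (0.5000,0.8660); ey = (-0.8660,0.5000)
P = B + -2.70·ex + 0.83·ey = (-3.0688,-1.9233)

-3.07 -1.92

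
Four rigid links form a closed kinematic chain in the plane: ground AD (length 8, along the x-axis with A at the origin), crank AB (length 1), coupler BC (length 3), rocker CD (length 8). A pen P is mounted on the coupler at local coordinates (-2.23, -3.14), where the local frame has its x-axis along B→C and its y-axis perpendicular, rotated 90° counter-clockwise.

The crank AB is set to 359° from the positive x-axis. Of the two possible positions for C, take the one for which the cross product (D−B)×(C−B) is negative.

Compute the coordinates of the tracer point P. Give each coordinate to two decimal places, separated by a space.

-1.80 2.63

A=(0,0), D=(8.00,0)
B = A + 1.00·(cos359°, sin359°) = (0.9998, -0.0175)
|BD| = 7.0002
circle(B,3.00) ∩ circle(D,8.00): a=-0.4284, h=2.9693
  candidates: C₊=(0.5641,2.9507) cross=20.785; C₋=(0.5789,-2.9878) cross=-20.785
  mode - wants cross < 0 → take C=(0.5789,-2.9878) (cross=-20.785)
ex = (C−B)/|BC| = (-0.1403,-0.9901); ey = (0.9901,-0.1403)
P = B + -2.23·ex + -3.14·ey = (-1.7962,2.6311)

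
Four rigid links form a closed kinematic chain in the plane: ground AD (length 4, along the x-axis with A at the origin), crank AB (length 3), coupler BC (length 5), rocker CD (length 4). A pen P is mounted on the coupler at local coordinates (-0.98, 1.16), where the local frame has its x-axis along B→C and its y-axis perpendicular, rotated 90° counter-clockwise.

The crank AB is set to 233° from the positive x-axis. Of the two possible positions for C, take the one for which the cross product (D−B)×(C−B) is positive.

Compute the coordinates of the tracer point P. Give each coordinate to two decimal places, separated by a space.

-3.29 -2.72

A=(0,0), D=(4.00,0)
B = A + 3.00·(cos233°, sin233°) = (-1.8054, -2.3959)
|BD| = 6.2804
circle(B,5.00) ∩ circle(D,4.00): a=3.8567, h=3.1821
  candidates: C₊=(0.5457,2.0168) cross=19.985; C₋=(2.9735,-3.8661) cross=-19.985
  mode + wants cross > 0 → take C=(0.5457,2.0168) (cross=19.985)
ex = (C−B)/|BC| = (0.4702,0.8825); ey = (-0.8825,0.4702)
P = B + -0.98·ex + 1.16·ey = (-3.2900,-2.7153)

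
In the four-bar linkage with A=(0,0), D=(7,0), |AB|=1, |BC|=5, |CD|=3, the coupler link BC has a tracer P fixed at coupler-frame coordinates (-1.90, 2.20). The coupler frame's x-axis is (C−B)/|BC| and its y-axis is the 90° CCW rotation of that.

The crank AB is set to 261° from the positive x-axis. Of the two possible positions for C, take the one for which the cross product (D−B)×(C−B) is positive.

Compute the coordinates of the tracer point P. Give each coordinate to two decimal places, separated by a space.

-2.85 0.10

A=(0,0), D=(7.00,0)
B = A + 1.00·(cos261°, sin261°) = (-0.1564, -0.9877)
|BD| = 7.2243
circle(B,5.00) ∩ circle(D,3.00): a=4.7195, h=1.6511
  candidates: C₊=(4.2930,1.2932) cross=11.928; C₋=(4.7445,-1.9781) cross=-11.928
  mode + wants cross > 0 → take C=(4.2930,1.2932) (cross=11.928)
ex = (C−B)/|BC| = (0.8899,0.4562); ey = (-0.4562,0.8899)
P = B + -1.90·ex + 2.20·ey = (-2.8508,0.1033)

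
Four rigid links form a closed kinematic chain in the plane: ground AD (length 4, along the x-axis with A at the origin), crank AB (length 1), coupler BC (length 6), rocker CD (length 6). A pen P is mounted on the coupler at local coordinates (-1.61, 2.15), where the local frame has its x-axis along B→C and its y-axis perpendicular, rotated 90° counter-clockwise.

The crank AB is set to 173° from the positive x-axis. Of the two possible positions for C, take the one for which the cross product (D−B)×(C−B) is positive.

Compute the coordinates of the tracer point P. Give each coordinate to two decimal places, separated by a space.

A=(0,0), D=(4.00,0)
B = A + 1.00·(cos173°, sin173°) = (-0.9925, 0.1219)
|BD| = 4.9940
circle(B,6.00) ∩ circle(D,6.00): a=2.4970, h=5.4557
  candidates: C₊=(1.6369,5.5150) cross=27.246; C₋=(1.3706,-5.3932) cross=-27.246
  mode + wants cross > 0 → take C=(1.6369,5.5150) (cross=27.246)
ex = (C−B)/|BC| = (0.4382,0.8989); ey = (-0.8989,0.4382)
P = B + -1.61·ex + 2.15·ey = (-3.6307,-0.3831)

-3.63 -0.38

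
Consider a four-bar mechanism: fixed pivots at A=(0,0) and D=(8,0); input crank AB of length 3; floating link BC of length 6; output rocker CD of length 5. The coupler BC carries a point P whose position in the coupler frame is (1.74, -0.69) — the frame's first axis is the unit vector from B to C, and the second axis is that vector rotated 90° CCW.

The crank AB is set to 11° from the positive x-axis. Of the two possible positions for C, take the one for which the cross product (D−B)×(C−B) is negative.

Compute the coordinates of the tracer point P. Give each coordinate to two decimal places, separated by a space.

3.24 -1.28

A=(0,0), D=(8.00,0)
B = A + 3.00·(cos11°, sin11°) = (2.9449, 0.5724)
|BD| = 5.0874
circle(B,6.00) ∩ circle(D,5.00): a=3.6248, h=4.7813
  candidates: C₊=(7.0847,4.9155) cross=24.324; C₋=(6.0087,-4.5864) cross=-24.324
  mode - wants cross < 0 → take C=(6.0087,-4.5864) (cross=-24.324)
ex = (C−B)/|BC| = (0.5106,-0.8598); ey = (0.8598,0.5106)
P = B + 1.74·ex + -0.69·ey = (3.2401,-1.2760)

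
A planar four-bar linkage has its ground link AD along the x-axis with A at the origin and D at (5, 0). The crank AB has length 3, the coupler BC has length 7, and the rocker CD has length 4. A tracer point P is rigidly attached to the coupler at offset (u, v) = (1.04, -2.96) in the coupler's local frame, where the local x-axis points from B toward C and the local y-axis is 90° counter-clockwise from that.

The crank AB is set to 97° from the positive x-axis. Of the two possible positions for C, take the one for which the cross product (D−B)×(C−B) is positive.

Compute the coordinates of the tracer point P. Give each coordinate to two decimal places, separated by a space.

0.96 0.13

A=(0,0), D=(5.00,0)
B = A + 3.00·(cos97°, sin97°) = (-0.3656, 2.9776)
|BD| = 6.1365
circle(B,7.00) ∩ circle(D,4.00): a=5.7571, h=3.9820
  candidates: C₊=(6.6005,3.6659) cross=24.435; C₋=(2.7361,-3.2977) cross=-24.435
  mode + wants cross > 0 → take C=(6.6005,3.6659) (cross=24.435)
ex = (C−B)/|BC| = (0.9952,0.0983); ey = (-0.0983,0.9952)
P = B + 1.04·ex + -2.96·ey = (0.9604,0.1342)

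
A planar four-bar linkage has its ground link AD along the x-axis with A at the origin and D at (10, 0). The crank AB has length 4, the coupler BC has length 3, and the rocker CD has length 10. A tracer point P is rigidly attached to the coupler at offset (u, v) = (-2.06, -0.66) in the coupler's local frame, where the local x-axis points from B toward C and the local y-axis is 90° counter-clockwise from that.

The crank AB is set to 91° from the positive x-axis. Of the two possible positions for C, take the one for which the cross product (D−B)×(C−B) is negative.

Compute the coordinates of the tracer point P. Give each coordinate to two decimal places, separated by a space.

A=(0,0), D=(10.00,0)
B = A + 4.00·(cos91°, sin91°) = (-0.0698, 3.9994)
|BD| = 10.8350
circle(B,3.00) ∩ circle(D,10.00): a=1.2181, h=2.7416
  candidates: C₊=(2.0742,6.0977) cross=29.705; C₋=(0.0503,1.0018) cross=-29.705
  mode - wants cross < 0 → take C=(0.0503,1.0018) (cross=-29.705)
ex = (C−B)/|BC| = (0.0400,-0.9992); ey = (0.9992,0.0400)
P = B + -2.06·ex + -0.66·ey = (-0.8118,6.0313)

-0.81 6.03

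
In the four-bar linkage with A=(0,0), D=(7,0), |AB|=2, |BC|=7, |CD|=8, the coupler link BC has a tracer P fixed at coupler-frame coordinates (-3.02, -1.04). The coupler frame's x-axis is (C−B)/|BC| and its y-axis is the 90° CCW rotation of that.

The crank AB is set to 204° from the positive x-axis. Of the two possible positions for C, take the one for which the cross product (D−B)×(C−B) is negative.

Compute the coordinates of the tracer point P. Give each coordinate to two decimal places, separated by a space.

A=(0,0), D=(7.00,0)
B = A + 2.00·(cos204°, sin204°) = (-1.8271, -0.8135)
|BD| = 8.8645
circle(B,7.00) ∩ circle(D,8.00): a=3.5862, h=6.0116
  candidates: C₊=(1.1923,5.5019) cross=53.290; C₋=(2.2956,-6.4706) cross=-53.290
  mode - wants cross < 0 → take C=(2.2956,-6.4706) (cross=-53.290)
ex = (C−B)/|BC| = (0.5890,-0.8082); ey = (0.8082,0.5890)
P = B + -3.02·ex + -1.04·ey = (-4.4462,1.0147)

-4.45 1.01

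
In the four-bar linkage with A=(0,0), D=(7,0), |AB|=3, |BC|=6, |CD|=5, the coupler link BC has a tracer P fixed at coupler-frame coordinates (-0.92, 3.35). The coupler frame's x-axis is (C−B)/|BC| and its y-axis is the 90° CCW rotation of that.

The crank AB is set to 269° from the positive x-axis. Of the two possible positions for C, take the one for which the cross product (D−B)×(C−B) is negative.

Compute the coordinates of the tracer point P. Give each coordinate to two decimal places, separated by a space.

0.09 0.47

A=(0,0), D=(7.00,0)
B = A + 3.00·(cos269°, sin269°) = (-0.0524, -2.9995)
|BD| = 7.6637
circle(B,6.00) ∩ circle(D,5.00): a=4.5495, h=3.9117
  candidates: C₊=(2.6032,2.3808) cross=29.979; C₋=(5.6653,-4.8186) cross=-29.979
  mode - wants cross < 0 → take C=(5.6653,-4.8186) (cross=-29.979)
ex = (C−B)/|BC| = (0.9529,-0.3032); ey = (0.3032,0.9529)
P = B + -0.92·ex + 3.35·ey = (0.0866,0.4717)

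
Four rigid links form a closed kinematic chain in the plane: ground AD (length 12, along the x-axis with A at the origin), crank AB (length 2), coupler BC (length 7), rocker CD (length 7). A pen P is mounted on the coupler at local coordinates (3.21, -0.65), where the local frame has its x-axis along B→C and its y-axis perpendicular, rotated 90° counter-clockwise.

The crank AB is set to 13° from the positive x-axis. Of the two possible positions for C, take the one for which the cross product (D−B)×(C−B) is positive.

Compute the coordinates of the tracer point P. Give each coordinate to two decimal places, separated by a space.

A=(0,0), D=(12.00,0)
B = A + 2.00·(cos13°, sin13°) = (1.9487, 0.4499)
|BD| = 10.0613
circle(B,7.00) ∩ circle(D,7.00): a=5.0307, h=4.8675
  candidates: C₊=(7.1920,5.0876) cross=48.973; C₋=(6.7567,-4.6377) cross=-48.973
  mode + wants cross > 0 → take C=(7.1920,5.0876) (cross=48.973)
ex = (C−B)/|BC| = (0.7490,0.6625); ey = (-0.6625,0.7490)
P = B + 3.21·ex + -0.65·ey = (4.7838,2.0897)

4.78 2.09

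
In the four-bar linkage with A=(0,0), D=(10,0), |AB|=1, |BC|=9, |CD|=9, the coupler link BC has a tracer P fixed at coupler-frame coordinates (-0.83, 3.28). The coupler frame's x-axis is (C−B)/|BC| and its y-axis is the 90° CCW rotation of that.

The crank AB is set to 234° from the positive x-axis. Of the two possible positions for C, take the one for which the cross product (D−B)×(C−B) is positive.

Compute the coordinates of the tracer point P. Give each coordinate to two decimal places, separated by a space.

A=(0,0), D=(10.00,0)
B = A + 1.00·(cos234°, sin234°) = (-0.5878, -0.8090)
|BD| = 10.6186
circle(B,9.00) ∩ circle(D,9.00): a=5.3093, h=7.2671
  candidates: C₊=(4.1524,6.8415) cross=77.167; C₋=(5.2598,-7.6505) cross=-77.167
  mode + wants cross > 0 → take C=(4.1524,6.8415) (cross=77.167)
ex = (C−B)/|BC| = (0.5267,0.8501); ey = (-0.8501,0.5267)
P = B + -0.83·ex + 3.28·ey = (-3.8131,0.2130)

-3.81 0.21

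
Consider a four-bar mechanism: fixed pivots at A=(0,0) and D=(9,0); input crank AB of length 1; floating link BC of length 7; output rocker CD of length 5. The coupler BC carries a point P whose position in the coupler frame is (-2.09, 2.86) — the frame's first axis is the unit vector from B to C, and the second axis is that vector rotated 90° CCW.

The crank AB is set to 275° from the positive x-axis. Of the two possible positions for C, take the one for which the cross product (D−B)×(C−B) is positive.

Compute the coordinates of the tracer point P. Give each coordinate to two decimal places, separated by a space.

-3.35 -0.15

A=(0,0), D=(9.00,0)
B = A + 1.00·(cos275°, sin275°) = (0.0872, -0.9962)
|BD| = 8.9683
circle(B,7.00) ∩ circle(D,5.00): a=5.8222, h=3.8861
  candidates: C₊=(5.4417,3.5126) cross=34.852; C₋=(6.3050,-4.2115) cross=-34.852
  mode + wants cross > 0 → take C=(5.4417,3.5126) (cross=34.852)
ex = (C−B)/|BC| = (0.7649,0.6441); ey = (-0.6441,0.7649)
P = B + -2.09·ex + 2.86·ey = (-3.3537,-0.1547)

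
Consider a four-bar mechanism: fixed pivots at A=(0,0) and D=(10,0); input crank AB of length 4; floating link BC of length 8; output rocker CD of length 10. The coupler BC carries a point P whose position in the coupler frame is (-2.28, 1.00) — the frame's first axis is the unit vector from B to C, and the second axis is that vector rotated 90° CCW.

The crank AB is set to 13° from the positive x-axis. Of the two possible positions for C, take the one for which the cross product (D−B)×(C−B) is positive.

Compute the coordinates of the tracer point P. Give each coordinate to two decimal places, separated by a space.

2.53 -1.18

A=(0,0), D=(10.00,0)
B = A + 4.00·(cos13°, sin13°) = (3.8975, 0.8998)
|BD| = 6.1685
circle(B,8.00) ∩ circle(D,10.00): a=0.1662, h=7.9983
  candidates: C₊=(5.2286,8.7883) cross=49.337; C₋=(2.8952,-7.0372) cross=-49.337
  mode + wants cross > 0 → take C=(5.2286,8.7883) (cross=49.337)
ex = (C−B)/|BC| = (0.1664,0.9861); ey = (-0.9861,0.1664)
P = B + -2.28·ex + 1.00·ey = (2.5320,-1.1820)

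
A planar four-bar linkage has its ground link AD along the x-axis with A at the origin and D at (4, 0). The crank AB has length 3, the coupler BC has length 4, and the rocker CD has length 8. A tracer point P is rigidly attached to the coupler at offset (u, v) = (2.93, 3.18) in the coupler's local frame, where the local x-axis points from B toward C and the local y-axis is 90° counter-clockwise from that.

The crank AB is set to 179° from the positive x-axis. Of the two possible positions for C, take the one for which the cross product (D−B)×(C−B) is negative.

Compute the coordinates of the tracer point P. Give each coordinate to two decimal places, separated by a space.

A=(0,0), D=(4.00,0)
B = A + 3.00·(cos179°, sin179°) = (-2.9995, 0.0524)
|BD| = 6.9997
circle(B,4.00) ∩ circle(D,8.00): a=0.0712, h=3.9994
  candidates: C₊=(-2.8985,4.0511) cross=27.995; C₋=(-2.9583,-3.9474) cross=-27.995
  mode - wants cross < 0 → take C=(-2.9583,-3.9474) (cross=-27.995)
ex = (C−B)/|BC| = (0.0103,-0.9999); ey = (0.9999,0.0103)
P = B + 2.93·ex + 3.18·ey = (0.2105,-2.8447)

0.21 -2.84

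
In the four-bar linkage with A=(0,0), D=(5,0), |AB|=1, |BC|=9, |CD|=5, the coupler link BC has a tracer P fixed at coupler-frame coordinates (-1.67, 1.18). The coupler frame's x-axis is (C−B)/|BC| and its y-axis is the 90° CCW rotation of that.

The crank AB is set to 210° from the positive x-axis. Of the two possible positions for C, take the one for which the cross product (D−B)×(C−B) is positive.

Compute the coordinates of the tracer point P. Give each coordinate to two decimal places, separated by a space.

-2.91 -0.53

A=(0,0), D=(5.00,0)
B = A + 1.00·(cos210°, sin210°) = (-0.8660, -0.5000)
|BD| = 5.8873
circle(B,9.00) ∩ circle(D,5.00): a=7.6997, h=4.6600
  candidates: C₊=(6.4100,4.7971) cross=27.435; C₋=(7.2016,-4.4892) cross=-27.435
  mode + wants cross > 0 → take C=(6.4100,4.7971) (cross=27.435)
ex = (C−B)/|BC| = (0.8085,0.5886); ey = (-0.5886,0.8085)
P = B + -1.67·ex + 1.18·ey = (-2.9106,-0.5289)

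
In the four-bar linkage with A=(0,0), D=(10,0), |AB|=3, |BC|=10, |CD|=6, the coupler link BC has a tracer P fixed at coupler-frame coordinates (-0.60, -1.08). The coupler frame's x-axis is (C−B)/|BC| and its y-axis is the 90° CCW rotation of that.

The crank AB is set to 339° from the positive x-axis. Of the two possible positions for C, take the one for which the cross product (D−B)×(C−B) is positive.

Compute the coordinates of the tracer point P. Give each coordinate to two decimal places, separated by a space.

3.14 -2.26

A=(0,0), D=(10.00,0)
B = A + 3.00·(cos339°, sin339°) = (2.8007, -1.0751)
|BD| = 7.2791
circle(B,10.00) ∩ circle(D,6.00): a=8.0357, h=5.9521
  candidates: C₊=(9.8692,5.9986) cross=43.326; C₋=(11.6274,-5.7751) cross=-43.326
  mode + wants cross > 0 → take C=(9.8692,5.9986) (cross=43.326)
ex = (C−B)/|BC| = (0.7068,0.7074); ey = (-0.7074,0.7068)
P = B + -0.60·ex + -1.08·ey = (3.1406,-2.2629)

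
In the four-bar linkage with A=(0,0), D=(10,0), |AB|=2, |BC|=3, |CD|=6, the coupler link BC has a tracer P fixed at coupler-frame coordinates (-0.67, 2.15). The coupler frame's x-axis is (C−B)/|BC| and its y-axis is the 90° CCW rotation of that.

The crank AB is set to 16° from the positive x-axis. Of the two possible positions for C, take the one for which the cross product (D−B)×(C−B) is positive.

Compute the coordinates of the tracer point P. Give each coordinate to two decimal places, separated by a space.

0.18 1.97

A=(0,0), D=(10.00,0)
B = A + 2.00·(cos16°, sin16°) = (1.9225, 0.5513)
|BD| = 8.0963
circle(B,3.00) ∩ circle(D,6.00): a=2.3807, h=1.8255
  candidates: C₊=(4.4220,2.2104) cross=14.779; C₋=(4.1734,-1.4320) cross=-14.779
  mode + wants cross > 0 → take C=(4.4220,2.2104) (cross=14.779)
ex = (C−B)/|BC| = (0.8332,0.5530); ey = (-0.5530,0.8332)
P = B + -0.67·ex + 2.15·ey = (0.1753,1.9720)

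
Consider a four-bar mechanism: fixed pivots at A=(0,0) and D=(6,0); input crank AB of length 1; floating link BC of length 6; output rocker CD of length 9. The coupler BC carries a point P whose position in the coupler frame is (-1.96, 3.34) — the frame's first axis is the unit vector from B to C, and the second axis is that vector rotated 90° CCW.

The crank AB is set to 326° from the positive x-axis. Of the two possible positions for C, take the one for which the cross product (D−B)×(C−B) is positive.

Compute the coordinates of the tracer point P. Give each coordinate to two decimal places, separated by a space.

-1.49 -3.66

A=(0,0), D=(6.00,0)
B = A + 1.00·(cos326°, sin326°) = (0.8290, -0.5592)
|BD| = 5.2011
circle(B,6.00) ∩ circle(D,9.00): a=-1.7254, h=5.7466
  candidates: C₊=(-1.5042,4.9685) cross=29.888; C₋=(-0.2686,-6.4579) cross=-29.888
  mode + wants cross > 0 → take C=(-1.5042,4.9685) (cross=29.888)
ex = (C−B)/|BC| = (-0.3889,0.9213); ey = (-0.9213,-0.3889)
P = B + -1.96·ex + 3.34·ey = (-1.4859,-3.6638)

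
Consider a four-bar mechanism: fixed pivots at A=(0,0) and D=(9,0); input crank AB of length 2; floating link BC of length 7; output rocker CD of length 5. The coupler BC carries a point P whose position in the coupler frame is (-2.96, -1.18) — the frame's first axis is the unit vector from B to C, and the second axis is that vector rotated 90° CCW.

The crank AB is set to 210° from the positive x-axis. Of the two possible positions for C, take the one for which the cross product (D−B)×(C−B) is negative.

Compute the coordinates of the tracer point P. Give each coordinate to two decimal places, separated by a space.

-4.90 -1.30

A=(0,0), D=(9.00,0)
B = A + 2.00·(cos210°, sin210°) = (-1.7321, -1.0000)
|BD| = 10.7785
circle(B,7.00) ∩ circle(D,5.00): a=6.5026, h=2.5916
  candidates: C₊=(4.5021,2.1837) cross=27.933; C₋=(4.9829,-2.9771) cross=-27.933
  mode - wants cross < 0 → take C=(4.9829,-2.9771) (cross=-27.933)
ex = (C−B)/|BC| = (0.9593,-0.2824); ey = (0.2824,0.9593)
P = B + -2.96·ex + -1.18·ey = (-4.9048,-1.2959)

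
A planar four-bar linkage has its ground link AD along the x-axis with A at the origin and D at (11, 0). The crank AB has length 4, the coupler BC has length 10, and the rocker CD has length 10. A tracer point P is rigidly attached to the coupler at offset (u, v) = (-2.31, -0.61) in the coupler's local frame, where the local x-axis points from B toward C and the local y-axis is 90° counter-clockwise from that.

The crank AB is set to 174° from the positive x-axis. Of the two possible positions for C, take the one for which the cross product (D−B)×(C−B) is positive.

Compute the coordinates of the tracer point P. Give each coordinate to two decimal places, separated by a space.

-5.36 -1.53

A=(0,0), D=(11.00,0)
B = A + 4.00·(cos174°, sin174°) = (-3.9781, 0.4181)
|BD| = 14.9839
circle(B,10.00) ∩ circle(D,10.00): a=7.4920, h=6.6235
  candidates: C₊=(3.6958,6.8300) cross=99.246; C₋=(3.3261,-6.4118) cross=-99.246
  mode + wants cross > 0 → take C=(3.6958,6.8300) (cross=99.246)
ex = (C−B)/|BC| = (0.7674,0.6412); ey = (-0.6412,0.7674)
P = B + -2.31·ex + -0.61·ey = (-5.3596,-1.5311)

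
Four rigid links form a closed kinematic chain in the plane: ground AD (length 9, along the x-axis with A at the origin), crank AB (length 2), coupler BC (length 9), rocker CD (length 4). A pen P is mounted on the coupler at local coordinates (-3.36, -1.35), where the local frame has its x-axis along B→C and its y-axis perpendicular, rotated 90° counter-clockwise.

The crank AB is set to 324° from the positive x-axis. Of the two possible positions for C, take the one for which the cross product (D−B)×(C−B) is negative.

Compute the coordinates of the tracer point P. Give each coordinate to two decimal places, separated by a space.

A=(0,0), D=(9.00,0)
B = A + 2.00·(cos324°, sin324°) = (1.6180, -1.1756)
|BD| = 7.4750
circle(B,9.00) ∩ circle(D,4.00): a=8.0853, h=3.9532
  candidates: C₊=(8.9810,4.0000) cross=29.550; C₋=(10.2245,-3.8080) cross=-29.550
  mode - wants cross < 0 → take C=(10.2245,-3.8080) (cross=-29.550)
ex = (C−B)/|BC| = (0.9563,-0.2925); ey = (0.2925,0.9563)
P = B + -3.36·ex + -1.35·ey = (-1.9899,-1.4838)

-1.99 -1.48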